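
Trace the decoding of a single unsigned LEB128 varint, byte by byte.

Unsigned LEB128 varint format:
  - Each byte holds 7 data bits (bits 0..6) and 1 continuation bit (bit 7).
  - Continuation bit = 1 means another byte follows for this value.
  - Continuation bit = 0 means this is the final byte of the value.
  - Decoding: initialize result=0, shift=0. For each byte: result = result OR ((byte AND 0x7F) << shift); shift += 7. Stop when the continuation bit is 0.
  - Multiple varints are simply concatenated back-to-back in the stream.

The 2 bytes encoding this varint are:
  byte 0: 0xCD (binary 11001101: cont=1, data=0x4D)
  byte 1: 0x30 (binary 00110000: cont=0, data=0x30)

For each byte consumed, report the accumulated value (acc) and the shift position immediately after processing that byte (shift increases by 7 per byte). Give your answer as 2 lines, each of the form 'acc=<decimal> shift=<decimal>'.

Answer: acc=77 shift=7
acc=6221 shift=14

Derivation:
byte 0=0xCD: payload=0x4D=77, contrib = 77<<0 = 77; acc -> 77, shift -> 7
byte 1=0x30: payload=0x30=48, contrib = 48<<7 = 6144; acc -> 6221, shift -> 14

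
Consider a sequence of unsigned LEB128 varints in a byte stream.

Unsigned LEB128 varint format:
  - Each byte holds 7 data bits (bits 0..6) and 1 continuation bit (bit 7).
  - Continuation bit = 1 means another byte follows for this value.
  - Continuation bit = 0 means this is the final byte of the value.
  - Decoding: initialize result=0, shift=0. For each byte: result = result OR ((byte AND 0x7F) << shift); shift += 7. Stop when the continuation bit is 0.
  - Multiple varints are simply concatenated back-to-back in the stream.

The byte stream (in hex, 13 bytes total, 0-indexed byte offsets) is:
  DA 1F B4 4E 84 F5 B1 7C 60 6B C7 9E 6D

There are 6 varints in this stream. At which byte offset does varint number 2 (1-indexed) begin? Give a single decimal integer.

Answer: 2

Derivation:
  byte[0]=0xDA cont=1 payload=0x5A=90: acc |= 90<<0 -> acc=90 shift=7
  byte[1]=0x1F cont=0 payload=0x1F=31: acc |= 31<<7 -> acc=4058 shift=14 [end]
Varint 1: bytes[0:2] = DA 1F -> value 4058 (2 byte(s))
  byte[2]=0xB4 cont=1 payload=0x34=52: acc |= 52<<0 -> acc=52 shift=7
  byte[3]=0x4E cont=0 payload=0x4E=78: acc |= 78<<7 -> acc=10036 shift=14 [end]
Varint 2: bytes[2:4] = B4 4E -> value 10036 (2 byte(s))
  byte[4]=0x84 cont=1 payload=0x04=4: acc |= 4<<0 -> acc=4 shift=7
  byte[5]=0xF5 cont=1 payload=0x75=117: acc |= 117<<7 -> acc=14980 shift=14
  byte[6]=0xB1 cont=1 payload=0x31=49: acc |= 49<<14 -> acc=817796 shift=21
  byte[7]=0x7C cont=0 payload=0x7C=124: acc |= 124<<21 -> acc=260864644 shift=28 [end]
Varint 3: bytes[4:8] = 84 F5 B1 7C -> value 260864644 (4 byte(s))
  byte[8]=0x60 cont=0 payload=0x60=96: acc |= 96<<0 -> acc=96 shift=7 [end]
Varint 4: bytes[8:9] = 60 -> value 96 (1 byte(s))
  byte[9]=0x6B cont=0 payload=0x6B=107: acc |= 107<<0 -> acc=107 shift=7 [end]
Varint 5: bytes[9:10] = 6B -> value 107 (1 byte(s))
  byte[10]=0xC7 cont=1 payload=0x47=71: acc |= 71<<0 -> acc=71 shift=7
  byte[11]=0x9E cont=1 payload=0x1E=30: acc |= 30<<7 -> acc=3911 shift=14
  byte[12]=0x6D cont=0 payload=0x6D=109: acc |= 109<<14 -> acc=1789767 shift=21 [end]
Varint 6: bytes[10:13] = C7 9E 6D -> value 1789767 (3 byte(s))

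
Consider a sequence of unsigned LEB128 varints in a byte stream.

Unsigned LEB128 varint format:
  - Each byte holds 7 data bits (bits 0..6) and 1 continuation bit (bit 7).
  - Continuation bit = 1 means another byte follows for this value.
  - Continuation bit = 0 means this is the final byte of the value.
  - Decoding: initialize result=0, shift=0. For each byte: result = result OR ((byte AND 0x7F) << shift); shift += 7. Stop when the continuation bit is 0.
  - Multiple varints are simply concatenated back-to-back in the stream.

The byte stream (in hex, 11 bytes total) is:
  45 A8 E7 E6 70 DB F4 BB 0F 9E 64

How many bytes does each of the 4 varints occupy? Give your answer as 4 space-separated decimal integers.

Answer: 1 4 4 2

Derivation:
  byte[0]=0x45 cont=0 payload=0x45=69: acc |= 69<<0 -> acc=69 shift=7 [end]
Varint 1: bytes[0:1] = 45 -> value 69 (1 byte(s))
  byte[1]=0xA8 cont=1 payload=0x28=40: acc |= 40<<0 -> acc=40 shift=7
  byte[2]=0xE7 cont=1 payload=0x67=103: acc |= 103<<7 -> acc=13224 shift=14
  byte[3]=0xE6 cont=1 payload=0x66=102: acc |= 102<<14 -> acc=1684392 shift=21
  byte[4]=0x70 cont=0 payload=0x70=112: acc |= 112<<21 -> acc=236565416 shift=28 [end]
Varint 2: bytes[1:5] = A8 E7 E6 70 -> value 236565416 (4 byte(s))
  byte[5]=0xDB cont=1 payload=0x5B=91: acc |= 91<<0 -> acc=91 shift=7
  byte[6]=0xF4 cont=1 payload=0x74=116: acc |= 116<<7 -> acc=14939 shift=14
  byte[7]=0xBB cont=1 payload=0x3B=59: acc |= 59<<14 -> acc=981595 shift=21
  byte[8]=0x0F cont=0 payload=0x0F=15: acc |= 15<<21 -> acc=32438875 shift=28 [end]
Varint 3: bytes[5:9] = DB F4 BB 0F -> value 32438875 (4 byte(s))
  byte[9]=0x9E cont=1 payload=0x1E=30: acc |= 30<<0 -> acc=30 shift=7
  byte[10]=0x64 cont=0 payload=0x64=100: acc |= 100<<7 -> acc=12830 shift=14 [end]
Varint 4: bytes[9:11] = 9E 64 -> value 12830 (2 byte(s))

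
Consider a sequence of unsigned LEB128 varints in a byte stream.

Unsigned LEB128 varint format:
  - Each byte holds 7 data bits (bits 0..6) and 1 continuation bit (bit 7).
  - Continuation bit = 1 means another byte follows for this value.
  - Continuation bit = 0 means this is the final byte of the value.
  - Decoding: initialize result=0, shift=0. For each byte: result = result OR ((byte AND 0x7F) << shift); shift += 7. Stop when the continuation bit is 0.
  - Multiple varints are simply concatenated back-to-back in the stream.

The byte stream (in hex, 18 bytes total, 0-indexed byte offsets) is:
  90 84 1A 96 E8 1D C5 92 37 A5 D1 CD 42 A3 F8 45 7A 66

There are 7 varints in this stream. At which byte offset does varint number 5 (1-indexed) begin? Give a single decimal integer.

Answer: 13

Derivation:
  byte[0]=0x90 cont=1 payload=0x10=16: acc |= 16<<0 -> acc=16 shift=7
  byte[1]=0x84 cont=1 payload=0x04=4: acc |= 4<<7 -> acc=528 shift=14
  byte[2]=0x1A cont=0 payload=0x1A=26: acc |= 26<<14 -> acc=426512 shift=21 [end]
Varint 1: bytes[0:3] = 90 84 1A -> value 426512 (3 byte(s))
  byte[3]=0x96 cont=1 payload=0x16=22: acc |= 22<<0 -> acc=22 shift=7
  byte[4]=0xE8 cont=1 payload=0x68=104: acc |= 104<<7 -> acc=13334 shift=14
  byte[5]=0x1D cont=0 payload=0x1D=29: acc |= 29<<14 -> acc=488470 shift=21 [end]
Varint 2: bytes[3:6] = 96 E8 1D -> value 488470 (3 byte(s))
  byte[6]=0xC5 cont=1 payload=0x45=69: acc |= 69<<0 -> acc=69 shift=7
  byte[7]=0x92 cont=1 payload=0x12=18: acc |= 18<<7 -> acc=2373 shift=14
  byte[8]=0x37 cont=0 payload=0x37=55: acc |= 55<<14 -> acc=903493 shift=21 [end]
Varint 3: bytes[6:9] = C5 92 37 -> value 903493 (3 byte(s))
  byte[9]=0xA5 cont=1 payload=0x25=37: acc |= 37<<0 -> acc=37 shift=7
  byte[10]=0xD1 cont=1 payload=0x51=81: acc |= 81<<7 -> acc=10405 shift=14
  byte[11]=0xCD cont=1 payload=0x4D=77: acc |= 77<<14 -> acc=1271973 shift=21
  byte[12]=0x42 cont=0 payload=0x42=66: acc |= 66<<21 -> acc=139684005 shift=28 [end]
Varint 4: bytes[9:13] = A5 D1 CD 42 -> value 139684005 (4 byte(s))
  byte[13]=0xA3 cont=1 payload=0x23=35: acc |= 35<<0 -> acc=35 shift=7
  byte[14]=0xF8 cont=1 payload=0x78=120: acc |= 120<<7 -> acc=15395 shift=14
  byte[15]=0x45 cont=0 payload=0x45=69: acc |= 69<<14 -> acc=1145891 shift=21 [end]
Varint 5: bytes[13:16] = A3 F8 45 -> value 1145891 (3 byte(s))
  byte[16]=0x7A cont=0 payload=0x7A=122: acc |= 122<<0 -> acc=122 shift=7 [end]
Varint 6: bytes[16:17] = 7A -> value 122 (1 byte(s))
  byte[17]=0x66 cont=0 payload=0x66=102: acc |= 102<<0 -> acc=102 shift=7 [end]
Varint 7: bytes[17:18] = 66 -> value 102 (1 byte(s))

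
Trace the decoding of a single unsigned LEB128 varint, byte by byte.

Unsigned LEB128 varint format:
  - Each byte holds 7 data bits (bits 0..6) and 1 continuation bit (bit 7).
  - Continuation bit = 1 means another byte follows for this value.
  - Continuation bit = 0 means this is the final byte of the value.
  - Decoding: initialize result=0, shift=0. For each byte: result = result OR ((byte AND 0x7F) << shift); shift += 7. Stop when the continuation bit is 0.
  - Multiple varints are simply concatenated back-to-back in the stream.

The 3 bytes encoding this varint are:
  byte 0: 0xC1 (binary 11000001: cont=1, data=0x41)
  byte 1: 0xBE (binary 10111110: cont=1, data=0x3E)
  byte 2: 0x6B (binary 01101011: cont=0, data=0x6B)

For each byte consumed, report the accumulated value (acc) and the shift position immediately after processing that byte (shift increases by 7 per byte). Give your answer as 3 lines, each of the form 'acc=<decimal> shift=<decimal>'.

byte 0=0xC1: payload=0x41=65, contrib = 65<<0 = 65; acc -> 65, shift -> 7
byte 1=0xBE: payload=0x3E=62, contrib = 62<<7 = 7936; acc -> 8001, shift -> 14
byte 2=0x6B: payload=0x6B=107, contrib = 107<<14 = 1753088; acc -> 1761089, shift -> 21

Answer: acc=65 shift=7
acc=8001 shift=14
acc=1761089 shift=21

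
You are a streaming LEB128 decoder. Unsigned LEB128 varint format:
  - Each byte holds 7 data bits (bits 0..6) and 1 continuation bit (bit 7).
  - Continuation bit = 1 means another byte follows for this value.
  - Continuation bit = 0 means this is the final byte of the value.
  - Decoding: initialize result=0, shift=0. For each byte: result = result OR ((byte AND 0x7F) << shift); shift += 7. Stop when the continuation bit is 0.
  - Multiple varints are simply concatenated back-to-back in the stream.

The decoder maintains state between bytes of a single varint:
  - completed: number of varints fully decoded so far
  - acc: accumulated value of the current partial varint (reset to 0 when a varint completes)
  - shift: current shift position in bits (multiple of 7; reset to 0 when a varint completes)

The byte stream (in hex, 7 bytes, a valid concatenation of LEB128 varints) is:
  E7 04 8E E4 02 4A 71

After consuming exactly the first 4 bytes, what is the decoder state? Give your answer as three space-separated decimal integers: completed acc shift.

Answer: 1 12814 14

Derivation:
byte[0]=0xE7 cont=1 payload=0x67: acc |= 103<<0 -> completed=0 acc=103 shift=7
byte[1]=0x04 cont=0 payload=0x04: varint #1 complete (value=615); reset -> completed=1 acc=0 shift=0
byte[2]=0x8E cont=1 payload=0x0E: acc |= 14<<0 -> completed=1 acc=14 shift=7
byte[3]=0xE4 cont=1 payload=0x64: acc |= 100<<7 -> completed=1 acc=12814 shift=14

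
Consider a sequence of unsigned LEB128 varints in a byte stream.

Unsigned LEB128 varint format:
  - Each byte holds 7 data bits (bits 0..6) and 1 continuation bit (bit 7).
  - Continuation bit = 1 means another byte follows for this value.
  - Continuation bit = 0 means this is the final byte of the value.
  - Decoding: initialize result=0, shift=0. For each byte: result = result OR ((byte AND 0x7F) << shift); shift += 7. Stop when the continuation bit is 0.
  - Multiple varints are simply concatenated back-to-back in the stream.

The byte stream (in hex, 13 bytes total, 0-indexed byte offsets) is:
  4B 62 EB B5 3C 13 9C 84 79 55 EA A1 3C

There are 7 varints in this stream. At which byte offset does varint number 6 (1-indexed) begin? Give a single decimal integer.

  byte[0]=0x4B cont=0 payload=0x4B=75: acc |= 75<<0 -> acc=75 shift=7 [end]
Varint 1: bytes[0:1] = 4B -> value 75 (1 byte(s))
  byte[1]=0x62 cont=0 payload=0x62=98: acc |= 98<<0 -> acc=98 shift=7 [end]
Varint 2: bytes[1:2] = 62 -> value 98 (1 byte(s))
  byte[2]=0xEB cont=1 payload=0x6B=107: acc |= 107<<0 -> acc=107 shift=7
  byte[3]=0xB5 cont=1 payload=0x35=53: acc |= 53<<7 -> acc=6891 shift=14
  byte[4]=0x3C cont=0 payload=0x3C=60: acc |= 60<<14 -> acc=989931 shift=21 [end]
Varint 3: bytes[2:5] = EB B5 3C -> value 989931 (3 byte(s))
  byte[5]=0x13 cont=0 payload=0x13=19: acc |= 19<<0 -> acc=19 shift=7 [end]
Varint 4: bytes[5:6] = 13 -> value 19 (1 byte(s))
  byte[6]=0x9C cont=1 payload=0x1C=28: acc |= 28<<0 -> acc=28 shift=7
  byte[7]=0x84 cont=1 payload=0x04=4: acc |= 4<<7 -> acc=540 shift=14
  byte[8]=0x79 cont=0 payload=0x79=121: acc |= 121<<14 -> acc=1983004 shift=21 [end]
Varint 5: bytes[6:9] = 9C 84 79 -> value 1983004 (3 byte(s))
  byte[9]=0x55 cont=0 payload=0x55=85: acc |= 85<<0 -> acc=85 shift=7 [end]
Varint 6: bytes[9:10] = 55 -> value 85 (1 byte(s))
  byte[10]=0xEA cont=1 payload=0x6A=106: acc |= 106<<0 -> acc=106 shift=7
  byte[11]=0xA1 cont=1 payload=0x21=33: acc |= 33<<7 -> acc=4330 shift=14
  byte[12]=0x3C cont=0 payload=0x3C=60: acc |= 60<<14 -> acc=987370 shift=21 [end]
Varint 7: bytes[10:13] = EA A1 3C -> value 987370 (3 byte(s))

Answer: 9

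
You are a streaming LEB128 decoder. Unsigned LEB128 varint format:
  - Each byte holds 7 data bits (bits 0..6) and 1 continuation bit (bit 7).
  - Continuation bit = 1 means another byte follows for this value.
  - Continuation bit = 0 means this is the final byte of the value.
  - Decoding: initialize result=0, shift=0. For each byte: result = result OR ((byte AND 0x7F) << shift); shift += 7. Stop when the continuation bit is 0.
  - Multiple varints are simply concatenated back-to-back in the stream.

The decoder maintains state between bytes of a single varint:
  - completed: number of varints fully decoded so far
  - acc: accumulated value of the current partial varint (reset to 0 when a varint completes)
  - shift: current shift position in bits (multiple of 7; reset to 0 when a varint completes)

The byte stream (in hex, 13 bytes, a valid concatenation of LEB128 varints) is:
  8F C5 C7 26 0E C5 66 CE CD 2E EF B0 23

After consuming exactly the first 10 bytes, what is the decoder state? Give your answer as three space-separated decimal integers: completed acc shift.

Answer: 4 0 0

Derivation:
byte[0]=0x8F cont=1 payload=0x0F: acc |= 15<<0 -> completed=0 acc=15 shift=7
byte[1]=0xC5 cont=1 payload=0x45: acc |= 69<<7 -> completed=0 acc=8847 shift=14
byte[2]=0xC7 cont=1 payload=0x47: acc |= 71<<14 -> completed=0 acc=1172111 shift=21
byte[3]=0x26 cont=0 payload=0x26: varint #1 complete (value=80863887); reset -> completed=1 acc=0 shift=0
byte[4]=0x0E cont=0 payload=0x0E: varint #2 complete (value=14); reset -> completed=2 acc=0 shift=0
byte[5]=0xC5 cont=1 payload=0x45: acc |= 69<<0 -> completed=2 acc=69 shift=7
byte[6]=0x66 cont=0 payload=0x66: varint #3 complete (value=13125); reset -> completed=3 acc=0 shift=0
byte[7]=0xCE cont=1 payload=0x4E: acc |= 78<<0 -> completed=3 acc=78 shift=7
byte[8]=0xCD cont=1 payload=0x4D: acc |= 77<<7 -> completed=3 acc=9934 shift=14
byte[9]=0x2E cont=0 payload=0x2E: varint #4 complete (value=763598); reset -> completed=4 acc=0 shift=0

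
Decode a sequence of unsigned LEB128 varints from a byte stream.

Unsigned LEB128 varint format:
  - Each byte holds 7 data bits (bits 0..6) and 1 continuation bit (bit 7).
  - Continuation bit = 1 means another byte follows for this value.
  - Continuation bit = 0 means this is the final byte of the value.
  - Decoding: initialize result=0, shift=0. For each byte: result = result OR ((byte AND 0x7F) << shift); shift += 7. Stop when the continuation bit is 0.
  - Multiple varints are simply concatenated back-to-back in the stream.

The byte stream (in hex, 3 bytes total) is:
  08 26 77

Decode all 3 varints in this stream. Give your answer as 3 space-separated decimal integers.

  byte[0]=0x08 cont=0 payload=0x08=8: acc |= 8<<0 -> acc=8 shift=7 [end]
Varint 1: bytes[0:1] = 08 -> value 8 (1 byte(s))
  byte[1]=0x26 cont=0 payload=0x26=38: acc |= 38<<0 -> acc=38 shift=7 [end]
Varint 2: bytes[1:2] = 26 -> value 38 (1 byte(s))
  byte[2]=0x77 cont=0 payload=0x77=119: acc |= 119<<0 -> acc=119 shift=7 [end]
Varint 3: bytes[2:3] = 77 -> value 119 (1 byte(s))

Answer: 8 38 119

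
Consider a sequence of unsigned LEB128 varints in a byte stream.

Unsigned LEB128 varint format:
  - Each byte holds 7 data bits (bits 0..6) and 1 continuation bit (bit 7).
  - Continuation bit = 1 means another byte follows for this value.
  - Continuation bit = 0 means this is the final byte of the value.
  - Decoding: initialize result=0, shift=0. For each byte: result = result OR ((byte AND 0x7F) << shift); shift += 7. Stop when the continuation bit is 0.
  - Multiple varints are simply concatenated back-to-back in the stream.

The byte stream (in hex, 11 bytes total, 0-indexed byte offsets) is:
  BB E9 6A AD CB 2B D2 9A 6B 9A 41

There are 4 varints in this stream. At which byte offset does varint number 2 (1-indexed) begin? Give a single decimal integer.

Answer: 3

Derivation:
  byte[0]=0xBB cont=1 payload=0x3B=59: acc |= 59<<0 -> acc=59 shift=7
  byte[1]=0xE9 cont=1 payload=0x69=105: acc |= 105<<7 -> acc=13499 shift=14
  byte[2]=0x6A cont=0 payload=0x6A=106: acc |= 106<<14 -> acc=1750203 shift=21 [end]
Varint 1: bytes[0:3] = BB E9 6A -> value 1750203 (3 byte(s))
  byte[3]=0xAD cont=1 payload=0x2D=45: acc |= 45<<0 -> acc=45 shift=7
  byte[4]=0xCB cont=1 payload=0x4B=75: acc |= 75<<7 -> acc=9645 shift=14
  byte[5]=0x2B cont=0 payload=0x2B=43: acc |= 43<<14 -> acc=714157 shift=21 [end]
Varint 2: bytes[3:6] = AD CB 2B -> value 714157 (3 byte(s))
  byte[6]=0xD2 cont=1 payload=0x52=82: acc |= 82<<0 -> acc=82 shift=7
  byte[7]=0x9A cont=1 payload=0x1A=26: acc |= 26<<7 -> acc=3410 shift=14
  byte[8]=0x6B cont=0 payload=0x6B=107: acc |= 107<<14 -> acc=1756498 shift=21 [end]
Varint 3: bytes[6:9] = D2 9A 6B -> value 1756498 (3 byte(s))
  byte[9]=0x9A cont=1 payload=0x1A=26: acc |= 26<<0 -> acc=26 shift=7
  byte[10]=0x41 cont=0 payload=0x41=65: acc |= 65<<7 -> acc=8346 shift=14 [end]
Varint 4: bytes[9:11] = 9A 41 -> value 8346 (2 byte(s))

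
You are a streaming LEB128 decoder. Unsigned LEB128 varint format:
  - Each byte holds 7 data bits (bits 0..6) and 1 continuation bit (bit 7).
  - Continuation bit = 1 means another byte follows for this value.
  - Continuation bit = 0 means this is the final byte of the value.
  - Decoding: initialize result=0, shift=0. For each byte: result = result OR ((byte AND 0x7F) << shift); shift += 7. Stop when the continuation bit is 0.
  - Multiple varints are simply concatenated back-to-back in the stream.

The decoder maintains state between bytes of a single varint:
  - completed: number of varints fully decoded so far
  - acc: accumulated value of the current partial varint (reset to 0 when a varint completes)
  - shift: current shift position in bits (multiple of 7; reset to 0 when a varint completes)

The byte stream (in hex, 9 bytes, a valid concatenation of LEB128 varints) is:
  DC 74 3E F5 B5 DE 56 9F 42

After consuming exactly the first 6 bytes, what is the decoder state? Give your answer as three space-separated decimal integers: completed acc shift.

byte[0]=0xDC cont=1 payload=0x5C: acc |= 92<<0 -> completed=0 acc=92 shift=7
byte[1]=0x74 cont=0 payload=0x74: varint #1 complete (value=14940); reset -> completed=1 acc=0 shift=0
byte[2]=0x3E cont=0 payload=0x3E: varint #2 complete (value=62); reset -> completed=2 acc=0 shift=0
byte[3]=0xF5 cont=1 payload=0x75: acc |= 117<<0 -> completed=2 acc=117 shift=7
byte[4]=0xB5 cont=1 payload=0x35: acc |= 53<<7 -> completed=2 acc=6901 shift=14
byte[5]=0xDE cont=1 payload=0x5E: acc |= 94<<14 -> completed=2 acc=1546997 shift=21

Answer: 2 1546997 21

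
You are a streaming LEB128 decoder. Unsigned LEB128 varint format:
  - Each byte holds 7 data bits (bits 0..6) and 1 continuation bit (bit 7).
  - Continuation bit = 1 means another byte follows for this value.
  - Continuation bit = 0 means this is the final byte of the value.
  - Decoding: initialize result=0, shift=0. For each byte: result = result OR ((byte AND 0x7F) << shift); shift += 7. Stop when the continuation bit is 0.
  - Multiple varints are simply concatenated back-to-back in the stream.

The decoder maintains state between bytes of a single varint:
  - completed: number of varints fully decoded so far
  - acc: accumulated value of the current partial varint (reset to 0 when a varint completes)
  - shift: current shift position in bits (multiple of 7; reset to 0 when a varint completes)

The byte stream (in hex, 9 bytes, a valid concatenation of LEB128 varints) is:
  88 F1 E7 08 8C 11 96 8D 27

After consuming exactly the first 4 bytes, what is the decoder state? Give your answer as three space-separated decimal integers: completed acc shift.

byte[0]=0x88 cont=1 payload=0x08: acc |= 8<<0 -> completed=0 acc=8 shift=7
byte[1]=0xF1 cont=1 payload=0x71: acc |= 113<<7 -> completed=0 acc=14472 shift=14
byte[2]=0xE7 cont=1 payload=0x67: acc |= 103<<14 -> completed=0 acc=1702024 shift=21
byte[3]=0x08 cont=0 payload=0x08: varint #1 complete (value=18479240); reset -> completed=1 acc=0 shift=0

Answer: 1 0 0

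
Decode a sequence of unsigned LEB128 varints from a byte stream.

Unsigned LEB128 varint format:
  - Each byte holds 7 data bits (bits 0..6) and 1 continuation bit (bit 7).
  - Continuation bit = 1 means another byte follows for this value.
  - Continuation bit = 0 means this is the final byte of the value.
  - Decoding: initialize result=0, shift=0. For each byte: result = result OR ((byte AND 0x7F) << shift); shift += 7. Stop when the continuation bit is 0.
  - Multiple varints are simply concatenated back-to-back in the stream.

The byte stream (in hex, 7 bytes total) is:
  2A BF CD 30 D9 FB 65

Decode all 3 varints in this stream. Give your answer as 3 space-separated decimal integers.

  byte[0]=0x2A cont=0 payload=0x2A=42: acc |= 42<<0 -> acc=42 shift=7 [end]
Varint 1: bytes[0:1] = 2A -> value 42 (1 byte(s))
  byte[1]=0xBF cont=1 payload=0x3F=63: acc |= 63<<0 -> acc=63 shift=7
  byte[2]=0xCD cont=1 payload=0x4D=77: acc |= 77<<7 -> acc=9919 shift=14
  byte[3]=0x30 cont=0 payload=0x30=48: acc |= 48<<14 -> acc=796351 shift=21 [end]
Varint 2: bytes[1:4] = BF CD 30 -> value 796351 (3 byte(s))
  byte[4]=0xD9 cont=1 payload=0x59=89: acc |= 89<<0 -> acc=89 shift=7
  byte[5]=0xFB cont=1 payload=0x7B=123: acc |= 123<<7 -> acc=15833 shift=14
  byte[6]=0x65 cont=0 payload=0x65=101: acc |= 101<<14 -> acc=1670617 shift=21 [end]
Varint 3: bytes[4:7] = D9 FB 65 -> value 1670617 (3 byte(s))

Answer: 42 796351 1670617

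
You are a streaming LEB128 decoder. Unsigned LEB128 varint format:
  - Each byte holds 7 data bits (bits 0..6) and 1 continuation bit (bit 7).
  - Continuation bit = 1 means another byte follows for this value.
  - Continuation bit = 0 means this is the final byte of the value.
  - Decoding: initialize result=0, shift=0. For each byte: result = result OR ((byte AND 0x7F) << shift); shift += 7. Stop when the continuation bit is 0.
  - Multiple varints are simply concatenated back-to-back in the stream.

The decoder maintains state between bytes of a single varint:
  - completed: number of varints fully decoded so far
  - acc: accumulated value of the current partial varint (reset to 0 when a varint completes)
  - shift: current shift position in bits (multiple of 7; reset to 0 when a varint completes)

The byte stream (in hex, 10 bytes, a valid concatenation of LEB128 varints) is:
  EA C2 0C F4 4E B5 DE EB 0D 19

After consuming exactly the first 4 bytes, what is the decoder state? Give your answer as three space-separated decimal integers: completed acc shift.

byte[0]=0xEA cont=1 payload=0x6A: acc |= 106<<0 -> completed=0 acc=106 shift=7
byte[1]=0xC2 cont=1 payload=0x42: acc |= 66<<7 -> completed=0 acc=8554 shift=14
byte[2]=0x0C cont=0 payload=0x0C: varint #1 complete (value=205162); reset -> completed=1 acc=0 shift=0
byte[3]=0xF4 cont=1 payload=0x74: acc |= 116<<0 -> completed=1 acc=116 shift=7

Answer: 1 116 7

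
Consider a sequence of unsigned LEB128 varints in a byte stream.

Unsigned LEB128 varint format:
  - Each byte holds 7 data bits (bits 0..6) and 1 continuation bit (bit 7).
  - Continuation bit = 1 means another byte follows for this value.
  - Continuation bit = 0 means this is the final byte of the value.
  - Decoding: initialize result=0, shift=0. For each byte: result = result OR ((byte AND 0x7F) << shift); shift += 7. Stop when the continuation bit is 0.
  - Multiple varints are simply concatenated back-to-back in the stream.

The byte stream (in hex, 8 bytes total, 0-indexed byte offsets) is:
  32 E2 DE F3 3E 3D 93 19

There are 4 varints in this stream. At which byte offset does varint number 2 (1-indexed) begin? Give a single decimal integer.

  byte[0]=0x32 cont=0 payload=0x32=50: acc |= 50<<0 -> acc=50 shift=7 [end]
Varint 1: bytes[0:1] = 32 -> value 50 (1 byte(s))
  byte[1]=0xE2 cont=1 payload=0x62=98: acc |= 98<<0 -> acc=98 shift=7
  byte[2]=0xDE cont=1 payload=0x5E=94: acc |= 94<<7 -> acc=12130 shift=14
  byte[3]=0xF3 cont=1 payload=0x73=115: acc |= 115<<14 -> acc=1896290 shift=21
  byte[4]=0x3E cont=0 payload=0x3E=62: acc |= 62<<21 -> acc=131919714 shift=28 [end]
Varint 2: bytes[1:5] = E2 DE F3 3E -> value 131919714 (4 byte(s))
  byte[5]=0x3D cont=0 payload=0x3D=61: acc |= 61<<0 -> acc=61 shift=7 [end]
Varint 3: bytes[5:6] = 3D -> value 61 (1 byte(s))
  byte[6]=0x93 cont=1 payload=0x13=19: acc |= 19<<0 -> acc=19 shift=7
  byte[7]=0x19 cont=0 payload=0x19=25: acc |= 25<<7 -> acc=3219 shift=14 [end]
Varint 4: bytes[6:8] = 93 19 -> value 3219 (2 byte(s))

Answer: 1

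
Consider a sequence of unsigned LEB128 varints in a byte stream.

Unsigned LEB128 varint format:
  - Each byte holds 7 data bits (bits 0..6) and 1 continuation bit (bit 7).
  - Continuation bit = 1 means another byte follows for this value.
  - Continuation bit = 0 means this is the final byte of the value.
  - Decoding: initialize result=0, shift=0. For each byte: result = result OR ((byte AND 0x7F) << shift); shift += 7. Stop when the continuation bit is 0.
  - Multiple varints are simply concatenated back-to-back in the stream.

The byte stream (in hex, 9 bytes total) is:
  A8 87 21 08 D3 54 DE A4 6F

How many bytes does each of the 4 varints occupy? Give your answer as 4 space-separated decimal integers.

Answer: 3 1 2 3

Derivation:
  byte[0]=0xA8 cont=1 payload=0x28=40: acc |= 40<<0 -> acc=40 shift=7
  byte[1]=0x87 cont=1 payload=0x07=7: acc |= 7<<7 -> acc=936 shift=14
  byte[2]=0x21 cont=0 payload=0x21=33: acc |= 33<<14 -> acc=541608 shift=21 [end]
Varint 1: bytes[0:3] = A8 87 21 -> value 541608 (3 byte(s))
  byte[3]=0x08 cont=0 payload=0x08=8: acc |= 8<<0 -> acc=8 shift=7 [end]
Varint 2: bytes[3:4] = 08 -> value 8 (1 byte(s))
  byte[4]=0xD3 cont=1 payload=0x53=83: acc |= 83<<0 -> acc=83 shift=7
  byte[5]=0x54 cont=0 payload=0x54=84: acc |= 84<<7 -> acc=10835 shift=14 [end]
Varint 3: bytes[4:6] = D3 54 -> value 10835 (2 byte(s))
  byte[6]=0xDE cont=1 payload=0x5E=94: acc |= 94<<0 -> acc=94 shift=7
  byte[7]=0xA4 cont=1 payload=0x24=36: acc |= 36<<7 -> acc=4702 shift=14
  byte[8]=0x6F cont=0 payload=0x6F=111: acc |= 111<<14 -> acc=1823326 shift=21 [end]
Varint 4: bytes[6:9] = DE A4 6F -> value 1823326 (3 byte(s))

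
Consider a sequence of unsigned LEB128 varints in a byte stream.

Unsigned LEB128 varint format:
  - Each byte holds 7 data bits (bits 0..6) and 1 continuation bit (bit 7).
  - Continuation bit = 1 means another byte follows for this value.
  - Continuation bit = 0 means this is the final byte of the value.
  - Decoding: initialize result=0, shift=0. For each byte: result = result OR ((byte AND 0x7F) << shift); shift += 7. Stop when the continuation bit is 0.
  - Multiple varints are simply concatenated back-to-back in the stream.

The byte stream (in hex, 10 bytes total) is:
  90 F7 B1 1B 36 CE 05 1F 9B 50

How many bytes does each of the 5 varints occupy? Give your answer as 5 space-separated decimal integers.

Answer: 4 1 2 1 2

Derivation:
  byte[0]=0x90 cont=1 payload=0x10=16: acc |= 16<<0 -> acc=16 shift=7
  byte[1]=0xF7 cont=1 payload=0x77=119: acc |= 119<<7 -> acc=15248 shift=14
  byte[2]=0xB1 cont=1 payload=0x31=49: acc |= 49<<14 -> acc=818064 shift=21
  byte[3]=0x1B cont=0 payload=0x1B=27: acc |= 27<<21 -> acc=57441168 shift=28 [end]
Varint 1: bytes[0:4] = 90 F7 B1 1B -> value 57441168 (4 byte(s))
  byte[4]=0x36 cont=0 payload=0x36=54: acc |= 54<<0 -> acc=54 shift=7 [end]
Varint 2: bytes[4:5] = 36 -> value 54 (1 byte(s))
  byte[5]=0xCE cont=1 payload=0x4E=78: acc |= 78<<0 -> acc=78 shift=7
  byte[6]=0x05 cont=0 payload=0x05=5: acc |= 5<<7 -> acc=718 shift=14 [end]
Varint 3: bytes[5:7] = CE 05 -> value 718 (2 byte(s))
  byte[7]=0x1F cont=0 payload=0x1F=31: acc |= 31<<0 -> acc=31 shift=7 [end]
Varint 4: bytes[7:8] = 1F -> value 31 (1 byte(s))
  byte[8]=0x9B cont=1 payload=0x1B=27: acc |= 27<<0 -> acc=27 shift=7
  byte[9]=0x50 cont=0 payload=0x50=80: acc |= 80<<7 -> acc=10267 shift=14 [end]
Varint 5: bytes[8:10] = 9B 50 -> value 10267 (2 byte(s))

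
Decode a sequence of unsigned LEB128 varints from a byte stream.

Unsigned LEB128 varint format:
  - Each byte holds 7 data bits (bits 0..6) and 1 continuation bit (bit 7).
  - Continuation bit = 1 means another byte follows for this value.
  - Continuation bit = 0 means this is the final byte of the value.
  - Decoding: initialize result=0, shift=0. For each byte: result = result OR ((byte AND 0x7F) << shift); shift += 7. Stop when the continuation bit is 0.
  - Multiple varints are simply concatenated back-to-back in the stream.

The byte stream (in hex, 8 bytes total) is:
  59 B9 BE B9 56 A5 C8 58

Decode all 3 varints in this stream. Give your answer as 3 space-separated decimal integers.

Answer: 89 181296953 1451045

Derivation:
  byte[0]=0x59 cont=0 payload=0x59=89: acc |= 89<<0 -> acc=89 shift=7 [end]
Varint 1: bytes[0:1] = 59 -> value 89 (1 byte(s))
  byte[1]=0xB9 cont=1 payload=0x39=57: acc |= 57<<0 -> acc=57 shift=7
  byte[2]=0xBE cont=1 payload=0x3E=62: acc |= 62<<7 -> acc=7993 shift=14
  byte[3]=0xB9 cont=1 payload=0x39=57: acc |= 57<<14 -> acc=941881 shift=21
  byte[4]=0x56 cont=0 payload=0x56=86: acc |= 86<<21 -> acc=181296953 shift=28 [end]
Varint 2: bytes[1:5] = B9 BE B9 56 -> value 181296953 (4 byte(s))
  byte[5]=0xA5 cont=1 payload=0x25=37: acc |= 37<<0 -> acc=37 shift=7
  byte[6]=0xC8 cont=1 payload=0x48=72: acc |= 72<<7 -> acc=9253 shift=14
  byte[7]=0x58 cont=0 payload=0x58=88: acc |= 88<<14 -> acc=1451045 shift=21 [end]
Varint 3: bytes[5:8] = A5 C8 58 -> value 1451045 (3 byte(s))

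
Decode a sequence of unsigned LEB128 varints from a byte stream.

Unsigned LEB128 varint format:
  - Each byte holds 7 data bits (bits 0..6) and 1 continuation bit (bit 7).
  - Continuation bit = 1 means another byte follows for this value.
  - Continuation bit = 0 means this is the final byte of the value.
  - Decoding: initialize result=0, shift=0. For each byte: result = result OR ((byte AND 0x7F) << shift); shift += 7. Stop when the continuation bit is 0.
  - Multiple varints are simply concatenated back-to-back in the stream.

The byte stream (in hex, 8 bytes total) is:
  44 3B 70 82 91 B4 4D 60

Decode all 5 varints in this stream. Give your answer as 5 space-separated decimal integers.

  byte[0]=0x44 cont=0 payload=0x44=68: acc |= 68<<0 -> acc=68 shift=7 [end]
Varint 1: bytes[0:1] = 44 -> value 68 (1 byte(s))
  byte[1]=0x3B cont=0 payload=0x3B=59: acc |= 59<<0 -> acc=59 shift=7 [end]
Varint 2: bytes[1:2] = 3B -> value 59 (1 byte(s))
  byte[2]=0x70 cont=0 payload=0x70=112: acc |= 112<<0 -> acc=112 shift=7 [end]
Varint 3: bytes[2:3] = 70 -> value 112 (1 byte(s))
  byte[3]=0x82 cont=1 payload=0x02=2: acc |= 2<<0 -> acc=2 shift=7
  byte[4]=0x91 cont=1 payload=0x11=17: acc |= 17<<7 -> acc=2178 shift=14
  byte[5]=0xB4 cont=1 payload=0x34=52: acc |= 52<<14 -> acc=854146 shift=21
  byte[6]=0x4D cont=0 payload=0x4D=77: acc |= 77<<21 -> acc=162334850 shift=28 [end]
Varint 4: bytes[3:7] = 82 91 B4 4D -> value 162334850 (4 byte(s))
  byte[7]=0x60 cont=0 payload=0x60=96: acc |= 96<<0 -> acc=96 shift=7 [end]
Varint 5: bytes[7:8] = 60 -> value 96 (1 byte(s))

Answer: 68 59 112 162334850 96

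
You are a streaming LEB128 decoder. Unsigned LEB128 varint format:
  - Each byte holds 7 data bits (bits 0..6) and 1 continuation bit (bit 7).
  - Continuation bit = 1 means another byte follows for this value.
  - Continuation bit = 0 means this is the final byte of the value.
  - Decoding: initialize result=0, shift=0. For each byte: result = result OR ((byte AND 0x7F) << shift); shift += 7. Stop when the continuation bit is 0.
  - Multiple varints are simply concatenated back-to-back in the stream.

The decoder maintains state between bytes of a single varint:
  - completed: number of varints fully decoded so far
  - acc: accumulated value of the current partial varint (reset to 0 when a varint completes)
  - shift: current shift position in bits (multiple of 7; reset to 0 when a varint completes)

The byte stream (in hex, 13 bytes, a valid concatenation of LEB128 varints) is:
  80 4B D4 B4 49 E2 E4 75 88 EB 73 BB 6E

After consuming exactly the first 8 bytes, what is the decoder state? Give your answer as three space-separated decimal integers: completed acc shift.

Answer: 3 0 0

Derivation:
byte[0]=0x80 cont=1 payload=0x00: acc |= 0<<0 -> completed=0 acc=0 shift=7
byte[1]=0x4B cont=0 payload=0x4B: varint #1 complete (value=9600); reset -> completed=1 acc=0 shift=0
byte[2]=0xD4 cont=1 payload=0x54: acc |= 84<<0 -> completed=1 acc=84 shift=7
byte[3]=0xB4 cont=1 payload=0x34: acc |= 52<<7 -> completed=1 acc=6740 shift=14
byte[4]=0x49 cont=0 payload=0x49: varint #2 complete (value=1202772); reset -> completed=2 acc=0 shift=0
byte[5]=0xE2 cont=1 payload=0x62: acc |= 98<<0 -> completed=2 acc=98 shift=7
byte[6]=0xE4 cont=1 payload=0x64: acc |= 100<<7 -> completed=2 acc=12898 shift=14
byte[7]=0x75 cont=0 payload=0x75: varint #3 complete (value=1929826); reset -> completed=3 acc=0 shift=0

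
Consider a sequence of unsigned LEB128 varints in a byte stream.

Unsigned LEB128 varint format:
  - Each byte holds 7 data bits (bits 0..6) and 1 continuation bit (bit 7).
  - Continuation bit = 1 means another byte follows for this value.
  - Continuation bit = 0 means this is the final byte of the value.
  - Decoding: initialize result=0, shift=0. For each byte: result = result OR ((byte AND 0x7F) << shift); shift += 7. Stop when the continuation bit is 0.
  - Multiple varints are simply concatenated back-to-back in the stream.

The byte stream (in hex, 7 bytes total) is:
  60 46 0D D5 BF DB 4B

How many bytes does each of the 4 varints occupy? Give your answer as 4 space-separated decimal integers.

  byte[0]=0x60 cont=0 payload=0x60=96: acc |= 96<<0 -> acc=96 shift=7 [end]
Varint 1: bytes[0:1] = 60 -> value 96 (1 byte(s))
  byte[1]=0x46 cont=0 payload=0x46=70: acc |= 70<<0 -> acc=70 shift=7 [end]
Varint 2: bytes[1:2] = 46 -> value 70 (1 byte(s))
  byte[2]=0x0D cont=0 payload=0x0D=13: acc |= 13<<0 -> acc=13 shift=7 [end]
Varint 3: bytes[2:3] = 0D -> value 13 (1 byte(s))
  byte[3]=0xD5 cont=1 payload=0x55=85: acc |= 85<<0 -> acc=85 shift=7
  byte[4]=0xBF cont=1 payload=0x3F=63: acc |= 63<<7 -> acc=8149 shift=14
  byte[5]=0xDB cont=1 payload=0x5B=91: acc |= 91<<14 -> acc=1499093 shift=21
  byte[6]=0x4B cont=0 payload=0x4B=75: acc |= 75<<21 -> acc=158785493 shift=28 [end]
Varint 4: bytes[3:7] = D5 BF DB 4B -> value 158785493 (4 byte(s))

Answer: 1 1 1 4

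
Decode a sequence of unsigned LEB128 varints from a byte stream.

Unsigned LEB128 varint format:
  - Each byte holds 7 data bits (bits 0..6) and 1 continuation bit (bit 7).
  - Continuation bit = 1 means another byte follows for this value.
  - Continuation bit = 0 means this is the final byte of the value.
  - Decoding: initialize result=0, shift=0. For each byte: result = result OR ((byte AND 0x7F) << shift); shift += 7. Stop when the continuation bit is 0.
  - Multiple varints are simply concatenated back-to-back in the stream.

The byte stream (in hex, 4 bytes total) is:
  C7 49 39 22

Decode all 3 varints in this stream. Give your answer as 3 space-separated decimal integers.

  byte[0]=0xC7 cont=1 payload=0x47=71: acc |= 71<<0 -> acc=71 shift=7
  byte[1]=0x49 cont=0 payload=0x49=73: acc |= 73<<7 -> acc=9415 shift=14 [end]
Varint 1: bytes[0:2] = C7 49 -> value 9415 (2 byte(s))
  byte[2]=0x39 cont=0 payload=0x39=57: acc |= 57<<0 -> acc=57 shift=7 [end]
Varint 2: bytes[2:3] = 39 -> value 57 (1 byte(s))
  byte[3]=0x22 cont=0 payload=0x22=34: acc |= 34<<0 -> acc=34 shift=7 [end]
Varint 3: bytes[3:4] = 22 -> value 34 (1 byte(s))

Answer: 9415 57 34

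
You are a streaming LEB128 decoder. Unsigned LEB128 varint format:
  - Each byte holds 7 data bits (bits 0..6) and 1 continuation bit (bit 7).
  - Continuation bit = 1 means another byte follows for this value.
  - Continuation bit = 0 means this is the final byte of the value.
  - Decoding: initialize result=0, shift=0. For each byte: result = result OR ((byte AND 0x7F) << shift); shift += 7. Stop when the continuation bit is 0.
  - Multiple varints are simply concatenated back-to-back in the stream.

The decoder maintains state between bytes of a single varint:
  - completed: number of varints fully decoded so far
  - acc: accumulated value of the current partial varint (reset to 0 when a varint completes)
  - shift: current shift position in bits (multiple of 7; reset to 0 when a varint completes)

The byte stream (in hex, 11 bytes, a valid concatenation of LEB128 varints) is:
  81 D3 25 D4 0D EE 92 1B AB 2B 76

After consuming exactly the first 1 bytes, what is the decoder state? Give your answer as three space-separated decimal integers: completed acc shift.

byte[0]=0x81 cont=1 payload=0x01: acc |= 1<<0 -> completed=0 acc=1 shift=7

Answer: 0 1 7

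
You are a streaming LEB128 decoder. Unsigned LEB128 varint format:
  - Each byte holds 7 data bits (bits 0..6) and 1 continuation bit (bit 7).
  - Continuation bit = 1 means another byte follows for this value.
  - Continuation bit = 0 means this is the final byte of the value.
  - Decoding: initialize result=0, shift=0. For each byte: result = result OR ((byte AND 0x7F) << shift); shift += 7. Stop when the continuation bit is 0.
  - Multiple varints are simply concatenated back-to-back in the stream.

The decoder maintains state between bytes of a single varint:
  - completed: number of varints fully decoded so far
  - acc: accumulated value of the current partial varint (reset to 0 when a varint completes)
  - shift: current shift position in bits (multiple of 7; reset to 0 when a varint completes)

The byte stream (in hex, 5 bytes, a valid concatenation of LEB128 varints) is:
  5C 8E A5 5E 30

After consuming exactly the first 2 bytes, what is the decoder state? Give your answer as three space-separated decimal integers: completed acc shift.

byte[0]=0x5C cont=0 payload=0x5C: varint #1 complete (value=92); reset -> completed=1 acc=0 shift=0
byte[1]=0x8E cont=1 payload=0x0E: acc |= 14<<0 -> completed=1 acc=14 shift=7

Answer: 1 14 7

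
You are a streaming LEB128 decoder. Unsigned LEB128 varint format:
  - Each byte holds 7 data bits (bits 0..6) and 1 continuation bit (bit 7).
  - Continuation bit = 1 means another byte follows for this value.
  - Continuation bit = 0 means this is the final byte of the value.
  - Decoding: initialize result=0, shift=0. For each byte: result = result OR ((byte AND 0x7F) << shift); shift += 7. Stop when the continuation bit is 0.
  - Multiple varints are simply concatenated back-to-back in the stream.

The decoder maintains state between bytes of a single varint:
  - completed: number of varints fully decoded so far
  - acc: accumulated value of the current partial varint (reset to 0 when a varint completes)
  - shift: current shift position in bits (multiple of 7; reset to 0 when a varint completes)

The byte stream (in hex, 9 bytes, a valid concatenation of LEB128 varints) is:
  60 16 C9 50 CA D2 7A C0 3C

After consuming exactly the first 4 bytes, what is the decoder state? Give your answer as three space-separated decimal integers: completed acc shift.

Answer: 3 0 0

Derivation:
byte[0]=0x60 cont=0 payload=0x60: varint #1 complete (value=96); reset -> completed=1 acc=0 shift=0
byte[1]=0x16 cont=0 payload=0x16: varint #2 complete (value=22); reset -> completed=2 acc=0 shift=0
byte[2]=0xC9 cont=1 payload=0x49: acc |= 73<<0 -> completed=2 acc=73 shift=7
byte[3]=0x50 cont=0 payload=0x50: varint #3 complete (value=10313); reset -> completed=3 acc=0 shift=0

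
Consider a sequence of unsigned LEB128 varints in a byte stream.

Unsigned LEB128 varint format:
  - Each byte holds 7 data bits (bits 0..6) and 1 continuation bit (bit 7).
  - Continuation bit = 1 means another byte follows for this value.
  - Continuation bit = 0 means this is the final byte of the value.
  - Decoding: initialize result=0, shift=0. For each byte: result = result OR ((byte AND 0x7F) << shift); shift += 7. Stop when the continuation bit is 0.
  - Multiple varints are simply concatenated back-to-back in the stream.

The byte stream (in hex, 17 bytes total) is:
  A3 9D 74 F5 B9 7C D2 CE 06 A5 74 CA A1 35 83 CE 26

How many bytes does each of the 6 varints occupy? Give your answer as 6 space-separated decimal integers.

Answer: 3 3 3 2 3 3

Derivation:
  byte[0]=0xA3 cont=1 payload=0x23=35: acc |= 35<<0 -> acc=35 shift=7
  byte[1]=0x9D cont=1 payload=0x1D=29: acc |= 29<<7 -> acc=3747 shift=14
  byte[2]=0x74 cont=0 payload=0x74=116: acc |= 116<<14 -> acc=1904291 shift=21 [end]
Varint 1: bytes[0:3] = A3 9D 74 -> value 1904291 (3 byte(s))
  byte[3]=0xF5 cont=1 payload=0x75=117: acc |= 117<<0 -> acc=117 shift=7
  byte[4]=0xB9 cont=1 payload=0x39=57: acc |= 57<<7 -> acc=7413 shift=14
  byte[5]=0x7C cont=0 payload=0x7C=124: acc |= 124<<14 -> acc=2039029 shift=21 [end]
Varint 2: bytes[3:6] = F5 B9 7C -> value 2039029 (3 byte(s))
  byte[6]=0xD2 cont=1 payload=0x52=82: acc |= 82<<0 -> acc=82 shift=7
  byte[7]=0xCE cont=1 payload=0x4E=78: acc |= 78<<7 -> acc=10066 shift=14
  byte[8]=0x06 cont=0 payload=0x06=6: acc |= 6<<14 -> acc=108370 shift=21 [end]
Varint 3: bytes[6:9] = D2 CE 06 -> value 108370 (3 byte(s))
  byte[9]=0xA5 cont=1 payload=0x25=37: acc |= 37<<0 -> acc=37 shift=7
  byte[10]=0x74 cont=0 payload=0x74=116: acc |= 116<<7 -> acc=14885 shift=14 [end]
Varint 4: bytes[9:11] = A5 74 -> value 14885 (2 byte(s))
  byte[11]=0xCA cont=1 payload=0x4A=74: acc |= 74<<0 -> acc=74 shift=7
  byte[12]=0xA1 cont=1 payload=0x21=33: acc |= 33<<7 -> acc=4298 shift=14
  byte[13]=0x35 cont=0 payload=0x35=53: acc |= 53<<14 -> acc=872650 shift=21 [end]
Varint 5: bytes[11:14] = CA A1 35 -> value 872650 (3 byte(s))
  byte[14]=0x83 cont=1 payload=0x03=3: acc |= 3<<0 -> acc=3 shift=7
  byte[15]=0xCE cont=1 payload=0x4E=78: acc |= 78<<7 -> acc=9987 shift=14
  byte[16]=0x26 cont=0 payload=0x26=38: acc |= 38<<14 -> acc=632579 shift=21 [end]
Varint 6: bytes[14:17] = 83 CE 26 -> value 632579 (3 byte(s))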